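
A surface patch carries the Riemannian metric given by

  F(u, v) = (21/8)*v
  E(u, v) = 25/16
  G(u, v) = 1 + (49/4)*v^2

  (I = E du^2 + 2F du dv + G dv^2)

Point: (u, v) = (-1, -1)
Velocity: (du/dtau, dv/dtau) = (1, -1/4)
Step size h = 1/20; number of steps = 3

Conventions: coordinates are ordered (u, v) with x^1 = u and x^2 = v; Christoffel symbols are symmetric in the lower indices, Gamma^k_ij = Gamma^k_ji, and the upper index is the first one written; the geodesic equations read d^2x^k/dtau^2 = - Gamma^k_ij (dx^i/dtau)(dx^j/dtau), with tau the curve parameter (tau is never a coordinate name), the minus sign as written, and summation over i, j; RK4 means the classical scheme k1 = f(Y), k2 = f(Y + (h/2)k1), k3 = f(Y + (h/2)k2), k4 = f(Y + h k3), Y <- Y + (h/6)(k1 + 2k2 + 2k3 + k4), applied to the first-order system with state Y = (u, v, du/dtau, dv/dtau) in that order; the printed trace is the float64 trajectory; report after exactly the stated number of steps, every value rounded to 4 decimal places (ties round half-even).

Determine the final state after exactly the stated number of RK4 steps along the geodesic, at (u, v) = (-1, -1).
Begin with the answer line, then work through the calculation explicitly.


Answer: u = -0.8501, v = -1.0369, du/dtau = 0.9983, dv/dtau = -0.2421

f(Y) = (du/dtau, dv/dtau, -Gamma^u_ij Y'^i Y'^j, -Gamma^v_ij Y'^i Y'^j) with the Gammas evaluated at the stage position; h = 0.050000; intermediate values shown to 6 dp
step 0: u = -1.0000, v = -1.0000, du/dtau = 1.0000, dv/dtau = -0.2500
step 1:
  k1: at (u, v) = (-1.000000, -1.000000), (du/dtau, dv/dtau) = (1.000000, -0.250000); Gamma_uuu = 0.000000, Gamma_uuv = 0.000000, Gamma_uvv = 0.190045, Gamma_vuu = 0.000000, Gamma_vuv = 0.000000, Gamma_vvv = -0.886878; k1 = (1.000000, -0.250000, -0.011878, 0.055430)
  k2: at (u, v) = (-0.975000, -1.006250), (du/dtau, dv/dtau) = (0.999703, -0.248614); Gamma_uuu = 0.000000, Gamma_uuv = 0.000000, Gamma_uvv = 0.187955, Gamma_vuu = 0.000000, Gamma_vuv = 0.000000, Gamma_vvv = -0.882606; k2 = (0.999703, -0.248614, -0.011617, 0.054553)
  k3: at (u, v) = (-0.975007, -1.006215), (du/dtau, dv/dtau) = (0.999710, -0.248636); Gamma_uuu = 0.000000, Gamma_uuv = 0.000000, Gamma_uvv = 0.187967, Gamma_vuu = 0.000000, Gamma_vuv = 0.000000, Gamma_vvv = -0.882629; k3 = (0.999710, -0.248636, -0.011620, 0.054564)
  k4: at (u, v) = (-0.950015, -1.012432), (du/dtau, dv/dtau) = (0.999419, -0.247272); Gamma_uuu = 0.000000, Gamma_uuv = 0.000000, Gamma_uvv = 0.185920, Gamma_vuu = 0.000000, Gamma_vuv = 0.000000, Gamma_vvv = -0.878413; k4 = (0.999419, -0.247272, -0.011368, 0.053709)
  Y <- Y + (h/6)(k1 + 2k2 + 2k3 + k4): u = -0.9500, v = -1.0124, du/dtau = 0.9994, dv/dtau = -0.2473
step 2:
  k1: at (u, v) = (-0.950015, -1.012431), (du/dtau, dv/dtau) = (0.999419, -0.247272); Gamma_uuu = 0.000000, Gamma_uuv = 0.000000, Gamma_uvv = 0.185920, Gamma_vuu = 0.000000, Gamma_vuv = 0.000000, Gamma_vvv = -0.878413; k1 = (0.999419, -0.247272, -0.011368, 0.053709)
  k2: at (u, v) = (-0.925029, -1.018613), (du/dtau, dv/dtau) = (0.999135, -0.245929); Gamma_uuu = 0.000000, Gamma_uuv = 0.000000, Gamma_uvv = 0.183917, Gamma_vuu = 0.000000, Gamma_vuv = 0.000000, Gamma_vvv = -0.874253; k2 = (0.999135, -0.245929, -0.011123, 0.052876)
  k3: at (u, v) = (-0.925036, -1.018580), (du/dtau, dv/dtau) = (0.999141, -0.245950); Gamma_uuu = 0.000000, Gamma_uuv = 0.000000, Gamma_uvv = 0.183927, Gamma_vuu = 0.000000, Gamma_vuv = 0.000000, Gamma_vvv = -0.874276; k3 = (0.999141, -0.245950, -0.011126, 0.052886)
  k4: at (u, v) = (-0.900058, -1.024729), (du/dtau, dv/dtau) = (0.998863, -0.244628); Gamma_uuu = 0.000000, Gamma_uuv = 0.000000, Gamma_uvv = 0.181965, Gamma_vuu = 0.000000, Gamma_vuv = 0.000000, Gamma_vvv = -0.870169; k4 = (0.998863, -0.244628, -0.010889, 0.052073)
  Y <- Y + (h/6)(k1 + 2k2 + 2k3 + k4): u = -0.9001, v = -1.0247, du/dtau = 0.9989, dv/dtau = -0.2446
step 3:
  k1: at (u, v) = (-0.900058, -1.024729), (du/dtau, dv/dtau) = (0.998863, -0.244628); Gamma_uuu = 0.000000, Gamma_uuv = 0.000000, Gamma_uvv = 0.181965, Gamma_vuu = 0.000000, Gamma_vuv = 0.000000, Gamma_vvv = -0.870169; k1 = (0.998863, -0.244628, -0.010889, 0.052073)
  k2: at (u, v) = (-0.875086, -1.030844), (du/dtau, dv/dtau) = (0.998590, -0.243326); Gamma_uuu = 0.000000, Gamma_uuv = 0.000000, Gamma_uvv = 0.180043, Gamma_vuu = 0.000000, Gamma_vuv = 0.000000, Gamma_vvv = -0.866117; k2 = (0.998590, -0.243326, -0.010660, 0.051281)
  k3: at (u, v) = (-0.875093, -1.030812), (du/dtau, dv/dtau) = (0.998596, -0.243346); Gamma_uuu = 0.000000, Gamma_uuv = 0.000000, Gamma_uvv = 0.180053, Gamma_vuu = 0.000000, Gamma_vuv = 0.000000, Gamma_vvv = -0.866138; k3 = (0.998596, -0.243346, -0.010662, 0.051290)
  k4: at (u, v) = (-0.850128, -1.036896), (du/dtau, dv/dtau) = (0.998330, -0.242063); Gamma_uuu = 0.000000, Gamma_uuv = 0.000000, Gamma_uvv = 0.178170, Gamma_vuu = 0.000000, Gamma_vuv = 0.000000, Gamma_vvv = -0.862137; k4 = (0.998330, -0.242063, -0.010440, 0.050517)
  Y <- Y + (h/6)(k1 + 2k2 + 2k3 + k4): u = -0.8501, v = -1.0369, du/dtau = 0.9983, dv/dtau = -0.2421


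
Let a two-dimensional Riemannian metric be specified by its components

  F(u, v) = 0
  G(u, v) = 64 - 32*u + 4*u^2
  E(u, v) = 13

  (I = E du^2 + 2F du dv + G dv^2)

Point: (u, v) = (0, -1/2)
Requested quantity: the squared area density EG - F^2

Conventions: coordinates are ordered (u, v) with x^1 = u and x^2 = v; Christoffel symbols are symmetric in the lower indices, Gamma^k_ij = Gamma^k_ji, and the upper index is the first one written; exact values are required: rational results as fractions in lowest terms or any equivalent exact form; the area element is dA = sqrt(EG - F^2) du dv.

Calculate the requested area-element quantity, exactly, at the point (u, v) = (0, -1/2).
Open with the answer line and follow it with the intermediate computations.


Answer: EG - F^2 = 832

E = 13, F = 0, G = 64; EG - F^2 = 832


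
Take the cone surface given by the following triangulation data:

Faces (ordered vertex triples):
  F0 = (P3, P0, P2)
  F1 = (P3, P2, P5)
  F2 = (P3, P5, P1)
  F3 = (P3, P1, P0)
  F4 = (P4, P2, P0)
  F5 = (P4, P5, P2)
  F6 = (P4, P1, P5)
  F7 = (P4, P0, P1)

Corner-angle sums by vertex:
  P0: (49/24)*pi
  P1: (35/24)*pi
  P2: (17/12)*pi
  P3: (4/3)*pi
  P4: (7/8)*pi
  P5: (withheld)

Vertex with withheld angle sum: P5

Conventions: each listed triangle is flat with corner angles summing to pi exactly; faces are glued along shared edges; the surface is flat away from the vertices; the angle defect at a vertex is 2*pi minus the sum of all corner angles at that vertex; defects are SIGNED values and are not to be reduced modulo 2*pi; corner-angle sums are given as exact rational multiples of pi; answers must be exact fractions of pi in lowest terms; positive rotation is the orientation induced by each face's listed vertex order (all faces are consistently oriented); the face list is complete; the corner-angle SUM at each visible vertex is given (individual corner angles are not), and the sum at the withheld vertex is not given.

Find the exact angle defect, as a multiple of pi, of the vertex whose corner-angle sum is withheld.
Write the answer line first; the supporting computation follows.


Answer: defect(P5) = (9/8)*pi

V = 6, E = 12, F = 8; chi = V - E + F = 2
Gauss-Bonnet: total defect = 2*pi*chi = 4*pi; visible defects sum to (23/8)*pi


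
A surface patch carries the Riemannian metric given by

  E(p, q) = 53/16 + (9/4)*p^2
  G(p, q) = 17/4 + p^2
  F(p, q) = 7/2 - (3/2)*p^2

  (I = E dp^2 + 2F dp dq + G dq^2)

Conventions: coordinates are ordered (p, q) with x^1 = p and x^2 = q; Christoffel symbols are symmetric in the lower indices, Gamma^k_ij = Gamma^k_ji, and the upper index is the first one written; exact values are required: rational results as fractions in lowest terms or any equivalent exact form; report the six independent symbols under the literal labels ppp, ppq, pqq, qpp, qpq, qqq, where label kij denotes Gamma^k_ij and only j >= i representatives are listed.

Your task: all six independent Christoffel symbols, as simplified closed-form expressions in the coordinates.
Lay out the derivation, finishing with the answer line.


E = 53/16 + (9/4)*p^2; F = 7/2 - (3/2)*p^2; G = 17/4 + p^2
Gamma^k_ij = (1/2) g^{kl} (d_i g_jl + d_j g_il - d_l g_ij), with g^inv = (1/(EG-F^2)) [[G, -F], [-F, E]]
first partials: E_p = (9/2)*p, E_q = 0, F_p = -3*p, F_q = 0, G_p = 2*p, G_q = 0
D = EG - F^2 = 117/64 + (187/8)*p^2
expanded: Gamma^p_pp = (G E_p - 2F F_p + F E_q)/(2D), Gamma^p_pq = (G E_q - F G_p)/(2D), Gamma^p_qq = (2G F_q - G G_p - F G_q)/(2D), Gamma^q_pp = (2E F_p - E E_q - F E_p)/(2D), Gamma^q_pq = (E G_p - F E_q)/(2D), Gamma^q_qq = (E G_q - 2F F_q + F G_p)/(2D); substitute and cancel common factors

Answer: Gamma_ppp = (-144*p^3 + 1284*p)/(1496*p^2 + 117), Gamma_ppq = (96*p^3 - 224*p)/(1496*p^2 + 117), Gamma_pqq = (-64*p^3 - 272*p)/(1496*p^2 + 117), Gamma_qpp = (-216*p^3 - 1140*p)/(1496*p^2 + 117), Gamma_qpq = (144*p^3 + 212*p)/(1496*p^2 + 117), Gamma_qqq = (-96*p^3 + 224*p)/(1496*p^2 + 117)


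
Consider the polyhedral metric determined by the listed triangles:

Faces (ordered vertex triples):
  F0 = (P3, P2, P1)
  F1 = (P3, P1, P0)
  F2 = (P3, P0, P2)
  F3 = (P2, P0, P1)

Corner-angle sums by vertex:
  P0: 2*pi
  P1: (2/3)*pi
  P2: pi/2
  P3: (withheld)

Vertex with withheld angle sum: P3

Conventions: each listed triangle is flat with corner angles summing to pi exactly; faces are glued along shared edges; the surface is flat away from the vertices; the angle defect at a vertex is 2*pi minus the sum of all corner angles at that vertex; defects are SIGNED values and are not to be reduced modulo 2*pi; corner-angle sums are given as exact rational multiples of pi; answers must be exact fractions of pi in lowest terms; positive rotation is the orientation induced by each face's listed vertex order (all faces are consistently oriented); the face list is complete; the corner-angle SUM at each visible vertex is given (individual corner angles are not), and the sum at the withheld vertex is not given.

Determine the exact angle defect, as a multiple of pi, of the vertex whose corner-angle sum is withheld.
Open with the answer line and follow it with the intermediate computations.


Answer: defect(P3) = (7/6)*pi

V = 4, E = 6, F = 4; chi = V - E + F = 2
Gauss-Bonnet: total defect = 2*pi*chi = 4*pi; visible defects sum to (17/6)*pi


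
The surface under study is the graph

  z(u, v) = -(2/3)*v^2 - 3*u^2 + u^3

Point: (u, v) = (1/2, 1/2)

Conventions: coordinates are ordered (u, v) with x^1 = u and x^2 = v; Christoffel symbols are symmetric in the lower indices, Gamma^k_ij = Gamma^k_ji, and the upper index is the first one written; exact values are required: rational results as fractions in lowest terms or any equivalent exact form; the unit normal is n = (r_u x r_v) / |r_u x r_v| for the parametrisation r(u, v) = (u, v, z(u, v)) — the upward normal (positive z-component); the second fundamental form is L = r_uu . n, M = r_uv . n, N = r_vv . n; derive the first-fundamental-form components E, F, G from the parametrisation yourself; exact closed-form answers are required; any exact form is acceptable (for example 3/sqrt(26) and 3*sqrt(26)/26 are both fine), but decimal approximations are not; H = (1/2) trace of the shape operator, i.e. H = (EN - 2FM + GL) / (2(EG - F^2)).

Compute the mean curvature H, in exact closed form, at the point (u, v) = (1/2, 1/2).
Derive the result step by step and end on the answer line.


z_u = -9/4, z_v = -2/3, z_uu = -3, z_uv = 0, z_vv = -4/3
E = 97/16, F = 3/2, G = 13/9; answer radicand W^2 = 937/144
unnormalised second-form numerators: l = -3, m = 0, n = -4/3; L = l/sqrt(937/144), and similarly M = m/sqrt(W^2), N = n/sqrt(W^2)
H = (E*n - 2*F*m + G*l) / (2*(EG - F^2)*sqrt(W^2)); E*n - 2*F*m + G*l = -149/12, EG - F^2 = 937/144, so H = (-894/937)/sqrt(937/144)

Answer: H = -10728*sqrt(937)/877969


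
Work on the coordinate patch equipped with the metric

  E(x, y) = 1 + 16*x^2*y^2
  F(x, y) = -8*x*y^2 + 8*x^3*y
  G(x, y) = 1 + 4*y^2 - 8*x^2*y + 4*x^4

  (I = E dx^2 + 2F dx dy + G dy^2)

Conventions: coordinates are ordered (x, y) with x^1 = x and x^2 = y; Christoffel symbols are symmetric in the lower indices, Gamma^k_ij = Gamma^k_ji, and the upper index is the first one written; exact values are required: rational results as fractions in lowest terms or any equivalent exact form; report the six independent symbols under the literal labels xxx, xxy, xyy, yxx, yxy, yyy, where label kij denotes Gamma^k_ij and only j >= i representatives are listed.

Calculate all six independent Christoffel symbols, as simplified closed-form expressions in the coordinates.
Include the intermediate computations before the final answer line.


E = 1 + 16*x^2*y^2; F = -8*x*y^2 + 8*x^3*y; G = 1 + 4*y^2 - 8*x^2*y + 4*x^4
Gamma^k_ij = (1/2) g^{kl} (d_i g_jl + d_j g_il - d_l g_ij), with g^inv = (1/(EG-F^2)) [[G, -F], [-F, E]]
first partials: E_x = 32*x*y^2, E_y = 32*x^2*y, F_x = -8*y^2 + 24*x^2*y, F_y = -16*x*y + 8*x^3, G_x = -16*x*y + 16*x^3, G_y = 8*y - 8*x^2
D = EG - F^2 = 1 + 4*y^2 - 8*x^2*y + 16*x^2*y^2 + 4*x^4
expanded: Gamma^x_xx = (G E_x - 2F F_x + F E_y)/(2D), Gamma^x_xy = (G E_y - F G_x)/(2D), Gamma^x_yy = (2G F_y - G G_x - F G_y)/(2D), Gamma^y_xx = (2E F_x - E E_y - F E_x)/(2D), Gamma^y_xy = (E G_x - F E_y)/(2D), Gamma^y_yy = (E G_y - 2F F_y + F G_x)/(2D); substitute and cancel common factors

Answer: Gamma_xxx = 16*x*y^2/(4*x^4 + 16*x^2*y^2 - 8*x^2*y + 4*y^2 + 1), Gamma_xxy = 16*x^2*y/(4*x^4 + 16*x^2*y^2 - 8*x^2*y + 4*y^2 + 1), Gamma_xyy = -8*x*y/(4*x^4 + 16*x^2*y^2 - 8*x^2*y + 4*y^2 + 1), Gamma_yxx = (8*x^2*y - 8*y^2)/(4*x^4 + 16*x^2*y^2 - 8*x^2*y + 4*y^2 + 1), Gamma_yxy = (8*x^3 - 8*x*y)/(4*x^4 + 16*x^2*y^2 - 8*x^2*y + 4*y^2 + 1), Gamma_yyy = (-4*x^2 + 4*y)/(4*x^4 + 16*x^2*y^2 - 8*x^2*y + 4*y^2 + 1)


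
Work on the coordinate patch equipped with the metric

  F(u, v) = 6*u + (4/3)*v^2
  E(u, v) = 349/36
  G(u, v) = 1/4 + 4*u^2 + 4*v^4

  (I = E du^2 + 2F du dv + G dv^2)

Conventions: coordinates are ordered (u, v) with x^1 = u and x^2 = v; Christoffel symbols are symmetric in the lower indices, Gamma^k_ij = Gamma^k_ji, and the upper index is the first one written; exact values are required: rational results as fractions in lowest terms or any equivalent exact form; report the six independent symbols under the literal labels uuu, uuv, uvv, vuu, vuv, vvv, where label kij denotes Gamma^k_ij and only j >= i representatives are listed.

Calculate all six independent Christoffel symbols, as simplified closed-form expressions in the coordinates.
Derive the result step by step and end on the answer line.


E = 349/36; F = 6*u + (4/3)*v^2; G = 1/4 + 4*u^2 + 4*v^4
Gamma^k_ij = (1/2) g^{kl} (d_i g_jl + d_j g_il - d_l g_ij), with g^inv = (1/(EG-F^2)) [[G, -F], [-F, E]]
first partials: E_u = 0, E_v = 0, F_u = 6, F_v = (8/3)*v, G_u = 8*u, G_v = 16*v^3
D = EG - F^2 = 349/144 + (25/9)*u^2 - 16*u*v^2 + 37*v^4
expanded: Gamma^u_uu = (G E_u - 2F F_u + F E_v)/(2D), Gamma^u_uv = (G E_v - F G_u)/(2D), Gamma^u_vv = (2G F_v - G G_u - F G_v)/(2D), Gamma^v_uu = (2E F_u - E E_v - F E_u)/(2D), Gamma^v_uv = (E G_u - F E_v)/(2D), Gamma^v_vv = (E G_v - 2F F_v + F G_u)/(2D); substitute and cancel common factors

Answer: Gamma_uuu = (-5184*u - 1152*v^2)/(400*u^2 - 2304*u*v^2 + 5328*v^4 + 349), Gamma_uuv = (-3456*u^2 - 768*u*v^2)/(400*u^2 - 2304*u*v^2 + 5328*v^4 + 349), Gamma_uvv = (-2304*u^3 + 1536*u^2*v - 2304*u*v^4 - 6912*u*v^3 - 144*u + 96*v)/(400*u^2 - 2304*u*v^2 + 5328*v^4 + 349), Gamma_vuu = 8376/(400*u^2 - 2304*u*v^2 + 5328*v^4 + 349), Gamma_vuv = 5584*u/(400*u^2 - 2304*u*v^2 + 5328*v^4 + 349), Gamma_vvv = (3456*u^2 + 768*u*v^2 - 2304*u*v + 10656*v^3)/(400*u^2 - 2304*u*v^2 + 5328*v^4 + 349)


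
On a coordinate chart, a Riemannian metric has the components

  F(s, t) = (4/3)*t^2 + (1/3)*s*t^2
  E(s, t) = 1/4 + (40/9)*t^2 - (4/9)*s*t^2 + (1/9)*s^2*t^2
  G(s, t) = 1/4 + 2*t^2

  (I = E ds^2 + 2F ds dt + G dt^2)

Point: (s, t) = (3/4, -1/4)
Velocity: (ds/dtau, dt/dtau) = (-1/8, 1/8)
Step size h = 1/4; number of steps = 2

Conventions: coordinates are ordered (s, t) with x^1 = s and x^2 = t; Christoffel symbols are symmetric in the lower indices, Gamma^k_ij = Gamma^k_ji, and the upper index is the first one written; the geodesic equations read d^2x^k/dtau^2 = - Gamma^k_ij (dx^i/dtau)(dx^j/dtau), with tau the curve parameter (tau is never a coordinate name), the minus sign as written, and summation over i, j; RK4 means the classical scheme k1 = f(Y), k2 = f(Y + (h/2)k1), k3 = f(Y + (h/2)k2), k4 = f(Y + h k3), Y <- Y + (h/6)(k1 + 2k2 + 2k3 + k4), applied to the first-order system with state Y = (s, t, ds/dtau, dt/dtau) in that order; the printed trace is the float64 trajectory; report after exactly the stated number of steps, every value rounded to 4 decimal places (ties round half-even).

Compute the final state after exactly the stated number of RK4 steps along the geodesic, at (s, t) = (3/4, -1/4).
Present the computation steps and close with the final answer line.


f(Y) = (ds/dtau, dt/dtau, -Gamma^s_ij Y'^i Y'^j, -Gamma^t_ij Y'^i Y'^j) with the Gammas evaluated at the stage position; h = 0.250000; intermediate values shown to 6 dp
step 0: s = 0.7500, t = -0.2500, ds/dtau = -0.1250, dt/dtau = 0.1250
step 1:
  k1: at (s, t) = (0.750000, -0.250000), (ds/dtau, dt/dtau) = (-0.125000, 0.125000); Gamma_sss = -0.597274, Gamma_sst = -2.152515, Gamma_stt = -1.360991, Gamma_tss = 2.995577, Gamma_tst = 0.568025, Gamma_ttt = -0.974183; k1 = (-0.125000, 0.125000, -0.036668, -0.013834)
  k2: at (s, t) = (0.734375, -0.234375), (ds/dtau, dt/dtau) = (-0.129584, 0.123271); Gamma_sss = -0.540802, Gamma_sst = -2.135129, Gamma_stt = -1.366767, Gamma_tss = 2.902229, Gamma_tst = 0.514340, Gamma_ttt = -0.973332; k2 = (-0.129584, 0.123271, -0.038362, -0.017511)
  k3: at (s, t) = (0.733802, -0.234591), (ds/dtau, dt/dtau) = (-0.129795, 0.122811); Gamma_sss = -0.541521, Gamma_sst = -2.135448, Gamma_stt = -1.366437, Gamma_tss = 2.903700, Gamma_tst = 0.515014, Gamma_ttt = -0.973497; k3 = (-0.129795, 0.122811, -0.038347, -0.017816)
  k4: at (s, t) = (0.717551, -0.219297), (ds/dtau, dt/dtau) = (-0.134587, 0.120546); Gamma_sss = -0.484852, Gamma_sst = -2.110432, Gamma_stt = -1.366406, Gamma_tss = 2.801876, Gamma_tst = 0.461029, Gamma_ttt = -0.968451; k4 = (-0.134587, 0.120546, -0.039841, -0.021720)
  Y <- Y + (h/6)(k1 + 2k2 + 2k3 + k4): s = 0.7176, t = -0.2193, ds/dtau = -0.1346, dt/dtau = 0.1206
step 2:
  k1: at (s, t) = (0.717569, -0.219262), (ds/dtau, dt/dtau) = (-0.134580, 0.120575); Gamma_sss = -0.484726, Gamma_sst = -2.110362, Gamma_stt = -1.366419, Gamma_tss = 2.801622, Gamma_tst = 0.460908, Gamma_ttt = -0.968426; k1 = (-0.134580, 0.120575, -0.039845, -0.021705)
  k2: at (s, t) = (0.700746, -0.204190), (ds/dtau, dt/dtau) = (-0.139561, 0.117861); Gamma_sss = -0.428127, Gamma_sst = -2.076432, Gamma_stt = -1.359596, Gamma_tss = 2.690345, Gamma_tst = 0.406897, Gamma_ttt = -0.958517; k2 = (-0.139561, 0.117861, -0.041085, -0.025700)
  k3: at (s, t) = (0.700124, -0.204529), (ds/dtau, dt/dtau) = (-0.139716, 0.117362); Gamma_sss = -0.429336, Gamma_sst = -2.077363, Gamma_stt = -1.359483, Gamma_tss = 2.693120, Gamma_tst = 0.408039, Gamma_ttt = -0.958926; k3 = (-0.139716, 0.117362, -0.041020, -0.025981)
  k4: at (s, t) = (0.682640, -0.189922), (ds/dtau, dt/dtau) = (-0.144835, 0.114079); Gamma_sss = -0.374438, Gamma_sst = -2.034532, Gamma_stt = -1.345193, Gamma_tss = 2.574694, Gamma_tst = 0.355580, Gamma_ttt = -0.944020; k4 = (-0.144835, 0.114079, -0.041871, -0.029974)
  Y <- Y + (h/6)(k1 + 2k2 + 2k3 + k4): s = 0.6827, t = -0.1899, ds/dtau = -0.1448, dt/dtau = 0.1141

Answer: s = 0.6827, t = -0.1899, ds/dtau = -0.1448, dt/dtau = 0.1141


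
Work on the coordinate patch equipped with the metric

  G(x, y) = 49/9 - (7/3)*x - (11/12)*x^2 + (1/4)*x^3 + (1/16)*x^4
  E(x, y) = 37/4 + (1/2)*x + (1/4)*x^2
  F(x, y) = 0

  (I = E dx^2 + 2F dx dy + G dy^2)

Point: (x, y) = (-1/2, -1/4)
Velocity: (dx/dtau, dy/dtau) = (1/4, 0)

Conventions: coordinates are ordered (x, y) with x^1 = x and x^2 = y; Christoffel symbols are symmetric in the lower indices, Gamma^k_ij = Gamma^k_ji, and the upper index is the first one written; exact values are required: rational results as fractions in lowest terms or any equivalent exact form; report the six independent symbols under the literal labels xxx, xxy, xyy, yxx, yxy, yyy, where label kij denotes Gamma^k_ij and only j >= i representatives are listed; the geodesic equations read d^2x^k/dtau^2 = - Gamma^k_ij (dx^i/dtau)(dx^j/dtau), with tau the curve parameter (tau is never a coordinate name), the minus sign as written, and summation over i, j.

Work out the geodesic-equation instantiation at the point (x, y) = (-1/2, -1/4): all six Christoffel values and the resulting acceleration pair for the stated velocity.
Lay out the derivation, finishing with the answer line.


E = 145/16, F = 0, G = 14641/2304 at the point
E_x = 1/4, E_y = 0, F_x = 0, F_y = 0, G_x = -121/96, G_y = 0
EG - F^2 = 2122945/36864;  g^inv = (36864/2122945) * [[14641/2304, 0], [0, 145/16]]
first-kind symbols [ij,l] = (1/2)(d_i g_jl + d_j g_il - d_l g_ij): [xx,x] = E_x/2 = 1/8, [xx,y] = F_x - E_y/2 = 0, [xy,x] = E_y/2 = 0, [xy,y] = G_x/2 = -121/192, [yy,x] = F_y - G_x/2 = 121/192, [yy,y] = G_y/2 = 0
Gamma^x_ij = (G*[ij,x] - F*[ij,y])/(EG - F^2), Gamma^y_ij = (E*[ij,y] - F*[ij,x])/(EG - F^2)
Gamma_xxx = 2/145, Gamma_xxy = 0, Gamma_xyy = 121/1740, Gamma_yxx = 0, Gamma_yxy = -12/121, Gamma_yyy = 0
d^2x/dtau^2 = -(Gamma_xxx*(1/4)^2 + 2*Gamma_xxy*(1/4)*(0) + Gamma_xyy*(0)^2) = -1/1160
d^2y/dtau^2 = -(Gamma_yxx*(1/4)^2 + 2*Gamma_yxy*(1/4)*(0) + Gamma_yyy*(0)^2) = 0

Answer: Gamma_xxx = 2/145, Gamma_xxy = 0, Gamma_xyy = 121/1740, Gamma_yxx = 0, Gamma_yxy = -12/121, Gamma_yyy = 0; accelerations (d^2x/dtau^2, d^2y/dtau^2) = (-1/1160, 0)


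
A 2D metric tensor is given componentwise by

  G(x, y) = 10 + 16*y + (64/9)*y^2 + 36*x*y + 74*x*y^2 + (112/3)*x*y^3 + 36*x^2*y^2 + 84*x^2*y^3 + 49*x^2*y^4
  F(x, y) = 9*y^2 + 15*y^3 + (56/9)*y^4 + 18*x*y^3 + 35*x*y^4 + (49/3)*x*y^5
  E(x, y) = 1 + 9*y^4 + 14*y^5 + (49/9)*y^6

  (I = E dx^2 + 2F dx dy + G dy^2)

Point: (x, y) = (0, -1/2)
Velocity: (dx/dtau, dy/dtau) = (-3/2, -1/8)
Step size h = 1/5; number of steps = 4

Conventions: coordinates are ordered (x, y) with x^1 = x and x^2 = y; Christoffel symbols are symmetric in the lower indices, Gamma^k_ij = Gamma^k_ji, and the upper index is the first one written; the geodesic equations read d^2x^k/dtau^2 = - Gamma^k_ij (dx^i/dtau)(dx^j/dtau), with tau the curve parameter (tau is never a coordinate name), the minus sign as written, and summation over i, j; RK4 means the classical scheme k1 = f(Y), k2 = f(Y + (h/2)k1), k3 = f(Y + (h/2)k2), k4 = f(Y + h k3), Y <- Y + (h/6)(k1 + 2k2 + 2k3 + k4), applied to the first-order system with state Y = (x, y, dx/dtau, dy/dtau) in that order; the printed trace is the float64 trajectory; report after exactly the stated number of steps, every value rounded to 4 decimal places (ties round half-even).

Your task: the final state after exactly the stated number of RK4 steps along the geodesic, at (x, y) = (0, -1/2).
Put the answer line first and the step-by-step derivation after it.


Answer: x = -1.1908, y = -0.5628, dx/dtau = -1.4821, dy/dtau = -0.0487

f(Y) = (dx/dtau, dy/dtau, -Gamma^x_ij Y'^i Y'^j, -Gamma^y_ij Y'^i Y'^j) with the Gammas evaluated at the stage position; h = 0.200000; intermediate values shown to 6 dp
step 0: x = 0.0000, y = -0.5000, dx/dtau = -1.5000, dy/dtau = -0.1250
step 1:
  k1: at (x, y) = (0.000000, -0.500000), (dx/dtau, dy/dtau) = (-1.500000, -0.125000); Gamma_xxx = 0.000000, Gamma_xxy = -0.143666, Gamma_xyy = 0.306487, Gamma_yxx = 0.000000, Gamma_yxy = -0.522421, Gamma_yyy = 1.114497; k1 = (-1.500000, -0.125000, 0.049086, 0.178494)
  k2: at (x, y) = (-0.150000, -0.512500), (dx/dtau, dy/dtau) = (-1.495091, -0.107151); Gamma_xxx = 0.000000, Gamma_xxy = -0.129265, Gamma_xyy = 0.297224, Gamma_yxx = 0.000000, Gamma_yxy = -0.496135, Gamma_yyy = 1.140783; k2 = (-1.495091, -0.107151, 0.038004, 0.145864)
  k3: at (x, y) = (-0.149509, -0.510715), (dx/dtau, dy/dtau) = (-1.496200, -0.110414); Gamma_xxx = 0.000000, Gamma_xxy = -0.128477, Gamma_xyy = 0.294469, Gamma_yxx = 0.000000, Gamma_yxy = -0.496635, Gamma_yyy = 1.138290; k3 = (-1.496200, -0.110414, 0.038859, 0.150212)
  k4: at (x, y) = (-0.299240, -0.522083), (dx/dtau, dy/dtau) = (-1.492228, -0.094958); Gamma_xxx = 0.000000, Gamma_xxy = -0.115851, Gamma_xyy = 0.289359, Gamma_yxx = 0.000000, Gamma_yxy = -0.470925, Gamma_yyy = 1.176219; k4 = (-1.492228, -0.094958, 0.030223, 0.122853)
  Y <- Y + (h/6)(k1 + 2k2 + 2k3 + k4): x = -0.2992, y = -0.5218, dx/dtau = -1.4922, dy/dtau = -0.0952
step 2:
  k1: at (x, y) = (-0.299160, -0.521836), (dx/dtau, dy/dtau) = (-1.492232, -0.095217); Gamma_xxx = 0.000000, Gamma_xxy = -0.115758, Gamma_xyy = 0.288942, Gamma_yxx = 0.000000, Gamma_yxy = -0.470994, Gamma_yyy = 1.175646; k1 = (-1.492232, -0.095217, 0.030275, 0.123184)
  k2: at (x, y) = (-0.448384, -0.531358), (dx/dtau, dy/dtau) = (-1.489205, -0.082898); Gamma_xxx = 0.000000, Gamma_xxy = -0.104396, Gamma_xyy = 0.285328, Gamma_yxx = 0.000000, Gamma_yxy = -0.446680, Gamma_yyy = 1.220835; k2 = (-1.489205, -0.082898, 0.023815, 0.101898)
  k3: at (x, y) = (-0.448081, -0.530126), (dx/dtau, dy/dtau) = (-1.489851, -0.085027); Gamma_xxx = 0.000000, Gamma_xxy = -0.103976, Gamma_xyy = 0.283067, Gamma_yxx = 0.000000, Gamma_yxy = -0.447002, Gamma_yyy = 1.216933; k3 = (-1.489851, -0.085027, 0.024296, 0.104452)
  k4: at (x, y) = (-0.597130, -0.538842), (dx/dtau, dy/dtau) = (-1.487373, -0.074326); Gamma_xxx = 0.000000, Gamma_xxy = -0.094121, Gamma_xyy = 0.281320, Gamma_yxx = 0.000000, Gamma_yxy = -0.424106, Gamma_yyy = 1.267624; k4 = (-1.487373, -0.074326, 0.019256, 0.086768)
  Y <- Y + (h/6)(k1 + 2k2 + 2k3 + k4): x = -0.5971, y = -0.5387, dx/dtau = -1.4874, dy/dtau = -0.0745
step 3:
  k1: at (x, y) = (-0.597084, -0.538683), (dx/dtau, dy/dtau) = (-1.487374, -0.074462); Gamma_xxx = 0.000000, Gamma_xxy = -0.094073, Gamma_xyy = 0.281010, Gamma_yxx = 0.000000, Gamma_yxy = -0.424147, Gamma_yyy = 1.266992; k1 = (-1.487374, -0.074462, 0.019279, 0.086926)
  k2: at (x, y) = (-0.745822, -0.546129), (dx/dtau, dy/dtau) = (-1.485446, -0.065769); Gamma_xxx = 0.000000, Gamma_xxy = -0.085329, Gamma_xyy = 0.279470, Gamma_yxx = 0.000000, Gamma_yxy = -0.402924, Gamma_yyy = 1.319658; k2 = (-1.485446, -0.065769, 0.015464, 0.073020)
  k3: at (x, y) = (-0.745629, -0.545260), (dx/dtau, dy/dtau) = (-1.485827, -0.067160); Gamma_xxx = 0.000000, Gamma_xxy = -0.085090, Gamma_xyy = 0.277684, Gamma_yxx = 0.000000, Gamma_yxy = -0.403128, Gamma_yyy = 1.315566; k3 = (-1.485827, -0.067160, 0.015729, 0.074521)
  k4: at (x, y) = (-0.894250, -0.552115), (dx/dtau, dy/dtau) = (-1.484228, -0.059558); Gamma_xxx = 0.000000, Gamma_xxy = -0.077486, Gamma_xyy = 0.276940, Gamma_yxx = 0.000000, Gamma_yxy = -0.383416, Gamma_yyy = 1.370350; k4 = (-1.484228, -0.059558, 0.012717, 0.062925)
  Y <- Y + (h/6)(k1 + 2k2 + 2k3 + k4): x = -0.8942, y = -0.5520, dx/dtau = -1.4842, dy/dtau = -0.0596
step 4:
  k1: at (x, y) = (-0.894222, -0.552012), (dx/dtau, dy/dtau) = (-1.484228, -0.059631); Gamma_xxx = 0.000000, Gamma_xxy = -0.077461, Gamma_xyy = 0.276721, Gamma_yxx = 0.000000, Gamma_yxy = -0.383439, Gamma_yyy = 1.369793; k1 = (-1.484228, -0.059631, 0.012727, 0.063002)
  k2: at (x, y) = (-1.042645, -0.557975), (dx/dtau, dy/dtau) = (-1.482955, -0.053330); Gamma_xxx = 0.000000, Gamma_xxy = -0.070724, Gamma_xyy = 0.275730, Gamma_yxx = 0.000000, Gamma_yxy = -0.365269, Gamma_yyy = 1.424060; k2 = (-1.482955, -0.053330, 0.010402, 0.053726)
  k3: at (x, y) = (-1.042518, -0.557345), (dx/dtau, dy/dtau) = (-1.483187, -0.054258); Gamma_xxx = 0.000000, Gamma_xxy = -0.070581, Gamma_xyy = 0.274335, Gamma_yxx = 0.000000, Gamma_yxy = -0.365400, Gamma_yyy = 1.420240; k3 = (-1.483187, -0.054258, 0.010552, 0.054630)
  k4: at (x, y) = (-1.190860, -0.562863), (dx/dtau, dy/dtau) = (-1.482117, -0.048705); Gamma_xxx = 0.000000, Gamma_xxy = -0.064682, Gamma_xyy = 0.273660, Gamma_yxx = 0.000000, Gamma_yxy = -0.348588, Gamma_yyy = 1.474833; k4 = (-1.482117, -0.048705, 0.008689, 0.046828)
  Y <- Y + (h/6)(k1 + 2k2 + 2k3 + k4): x = -1.1908, y = -0.5628, dx/dtau = -1.4821, dy/dtau = -0.0487


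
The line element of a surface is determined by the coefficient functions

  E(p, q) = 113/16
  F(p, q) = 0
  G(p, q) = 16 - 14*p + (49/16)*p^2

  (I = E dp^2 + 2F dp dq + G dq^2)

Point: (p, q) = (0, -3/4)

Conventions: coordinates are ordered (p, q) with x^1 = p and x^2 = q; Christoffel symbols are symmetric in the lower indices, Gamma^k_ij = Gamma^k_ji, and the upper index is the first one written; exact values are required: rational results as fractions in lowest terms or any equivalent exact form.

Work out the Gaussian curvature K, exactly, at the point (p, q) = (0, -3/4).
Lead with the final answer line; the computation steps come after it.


Answer: K = 0

E = 113/16, F = 0, G = 16, EG - F^2 = 113 at the point
E_p = 0, E_q = 0, F_p = 0, F_q = 0, G_p = -14, G_q = 0
E_qq = 0, F_pq = 0, G_pp = 49/8
Brioschi: K = (det M1 - det M2) / (EG - F^2)^2 with the standard first/second-derivative matrices M1, M2.
M1 = [[-E_qq/2 + F_pq - G_pp/2, E_p/2, F_p - E_q/2], [F_q - G_p/2, E, F], [G_q/2, F, G]] = [[-49/16, 0, 0], [7, 113/16, 0], [0, 0, 16]]; det M1 = -5537/16
M2 = [[0, E_q/2, G_p/2], [E_q/2, E, F], [G_p/2, F, G]] = [[0, 0, -7], [0, 113/16, 0], [-7, 0, 16]]; det M2 = -5537/16
det M1 - det M2 = 0; K = 0 / (113)^2 = 0


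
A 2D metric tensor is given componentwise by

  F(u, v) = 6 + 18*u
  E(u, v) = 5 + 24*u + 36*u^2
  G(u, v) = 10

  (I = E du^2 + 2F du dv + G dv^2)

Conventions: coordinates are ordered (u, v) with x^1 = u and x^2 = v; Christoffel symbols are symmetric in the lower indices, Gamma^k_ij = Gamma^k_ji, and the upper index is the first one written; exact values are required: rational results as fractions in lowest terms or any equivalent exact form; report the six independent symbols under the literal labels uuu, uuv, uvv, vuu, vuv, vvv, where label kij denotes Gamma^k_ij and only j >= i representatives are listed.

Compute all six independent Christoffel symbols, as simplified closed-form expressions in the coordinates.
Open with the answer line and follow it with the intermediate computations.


Answer: Gamma_uuu = (18*u + 6)/(18*u^2 + 12*u + 7), Gamma_uuv = 0, Gamma_uvv = 0, Gamma_vuu = 9/(18*u^2 + 12*u + 7), Gamma_vuv = 0, Gamma_vvv = 0

E = 5 + 24*u + 36*u^2; F = 6 + 18*u; G = 10
Gamma^k_ij = (1/2) g^{kl} (d_i g_jl + d_j g_il - d_l g_ij), with g^inv = (1/(EG-F^2)) [[G, -F], [-F, E]]
first partials: E_u = 24 + 72*u, E_v = 0, F_u = 18, F_v = 0, G_u = 0, G_v = 0
D = EG - F^2 = 14 + 24*u + 36*u^2
expanded: Gamma^u_uu = (G E_u - 2F F_u + F E_v)/(2D), Gamma^u_uv = (G E_v - F G_u)/(2D), Gamma^u_vv = (2G F_v - G G_u - F G_v)/(2D), Gamma^v_uu = (2E F_u - E E_v - F E_u)/(2D), Gamma^v_uv = (E G_u - F E_v)/(2D), Gamma^v_vv = (E G_v - 2F F_v + F G_u)/(2D); substitute and cancel common factors


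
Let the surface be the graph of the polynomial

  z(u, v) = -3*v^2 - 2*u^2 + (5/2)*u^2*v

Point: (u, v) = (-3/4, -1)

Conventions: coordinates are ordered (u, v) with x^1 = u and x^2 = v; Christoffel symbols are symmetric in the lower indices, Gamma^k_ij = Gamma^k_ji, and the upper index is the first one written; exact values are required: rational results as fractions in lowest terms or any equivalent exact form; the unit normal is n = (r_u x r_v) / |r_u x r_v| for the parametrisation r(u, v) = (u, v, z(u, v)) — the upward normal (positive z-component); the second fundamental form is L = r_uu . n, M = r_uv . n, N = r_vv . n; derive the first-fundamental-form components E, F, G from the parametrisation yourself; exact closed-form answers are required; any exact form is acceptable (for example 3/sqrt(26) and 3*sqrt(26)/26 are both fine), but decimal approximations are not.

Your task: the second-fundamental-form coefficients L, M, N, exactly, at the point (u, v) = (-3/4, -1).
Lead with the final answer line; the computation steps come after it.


Answer: L = -288*sqrt(103849)/103849, M = -120*sqrt(103849)/103849, N = -192*sqrt(103849)/103849

z_u = 27/4, z_v = 237/32, z_uu = -9, z_uv = -15/4, z_vv = -6
E = 745/16, F = 6399/128, G = 57193/1024; answer radicand W^2 = 103849/1024
unnormalised second-form numerators: l = -9, m = -15/4, n = -6; L = l/sqrt(103849/1024), and similarly M = m/sqrt(W^2), N = n/sqrt(W^2)


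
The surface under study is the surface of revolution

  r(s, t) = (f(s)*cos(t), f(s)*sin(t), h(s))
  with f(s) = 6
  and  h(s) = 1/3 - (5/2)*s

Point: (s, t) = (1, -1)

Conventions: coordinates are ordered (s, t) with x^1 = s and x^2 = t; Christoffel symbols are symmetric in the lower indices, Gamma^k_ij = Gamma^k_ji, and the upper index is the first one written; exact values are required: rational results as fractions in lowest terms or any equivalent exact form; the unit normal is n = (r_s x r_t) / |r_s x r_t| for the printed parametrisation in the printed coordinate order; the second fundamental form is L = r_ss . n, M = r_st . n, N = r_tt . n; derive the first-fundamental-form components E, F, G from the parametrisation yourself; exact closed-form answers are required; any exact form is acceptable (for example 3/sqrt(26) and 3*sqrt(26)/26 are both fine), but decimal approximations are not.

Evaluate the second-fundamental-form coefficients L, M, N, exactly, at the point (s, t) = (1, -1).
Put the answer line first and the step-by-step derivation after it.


Answer: L = 0, M = 0, N = -6

f = 6, f' = 0, f'' = 0, h' = -5/2, h'' = 0
E = 25/4, F = 0, G = 36; answer radicand W^2 = 25/4
unnormalised second-form numerators: l = 0, m = 0, n = -15; L = l/sqrt(25/4), and similarly M = m/sqrt(W^2), N = n/sqrt(W^2)


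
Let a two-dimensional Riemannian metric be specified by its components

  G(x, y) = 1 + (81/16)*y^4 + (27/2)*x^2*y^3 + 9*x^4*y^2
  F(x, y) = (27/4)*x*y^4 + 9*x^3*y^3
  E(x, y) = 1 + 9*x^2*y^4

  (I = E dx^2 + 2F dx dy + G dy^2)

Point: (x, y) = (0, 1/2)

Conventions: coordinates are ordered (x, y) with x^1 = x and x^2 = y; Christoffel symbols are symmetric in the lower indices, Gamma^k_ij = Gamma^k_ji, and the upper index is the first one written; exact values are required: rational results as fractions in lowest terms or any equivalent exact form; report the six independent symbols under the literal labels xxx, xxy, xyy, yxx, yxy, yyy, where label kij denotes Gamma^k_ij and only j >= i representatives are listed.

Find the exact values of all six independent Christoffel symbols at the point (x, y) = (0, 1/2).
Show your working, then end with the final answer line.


E = 1, F = 0, G = 337/256 at the point
E_x = 0, E_y = 0, F_x = 27/64, F_y = 0, G_x = 0, G_y = 81/32
EG - F^2 = 337/256;  g^inv = (256/337) * [[337/256, 0], [0, 1]]
first-kind symbols [ij,l] = (1/2)(d_i g_jl + d_j g_il - d_l g_ij): [xx,x] = E_x/2 = 0, [xx,y] = F_x - E_y/2 = 27/64, [xy,x] = E_y/2 = 0, [xy,y] = G_x/2 = 0, [yy,x] = F_y - G_x/2 = 0, [yy,y] = G_y/2 = 81/64
Gamma^x_ij = (G*[ij,x] - F*[ij,y])/(EG - F^2), Gamma^y_ij = (E*[ij,y] - F*[ij,x])/(EG - F^2)

Answer: Gamma_xxx = 0, Gamma_xxy = 0, Gamma_xyy = 0, Gamma_yxx = 108/337, Gamma_yxy = 0, Gamma_yyy = 324/337


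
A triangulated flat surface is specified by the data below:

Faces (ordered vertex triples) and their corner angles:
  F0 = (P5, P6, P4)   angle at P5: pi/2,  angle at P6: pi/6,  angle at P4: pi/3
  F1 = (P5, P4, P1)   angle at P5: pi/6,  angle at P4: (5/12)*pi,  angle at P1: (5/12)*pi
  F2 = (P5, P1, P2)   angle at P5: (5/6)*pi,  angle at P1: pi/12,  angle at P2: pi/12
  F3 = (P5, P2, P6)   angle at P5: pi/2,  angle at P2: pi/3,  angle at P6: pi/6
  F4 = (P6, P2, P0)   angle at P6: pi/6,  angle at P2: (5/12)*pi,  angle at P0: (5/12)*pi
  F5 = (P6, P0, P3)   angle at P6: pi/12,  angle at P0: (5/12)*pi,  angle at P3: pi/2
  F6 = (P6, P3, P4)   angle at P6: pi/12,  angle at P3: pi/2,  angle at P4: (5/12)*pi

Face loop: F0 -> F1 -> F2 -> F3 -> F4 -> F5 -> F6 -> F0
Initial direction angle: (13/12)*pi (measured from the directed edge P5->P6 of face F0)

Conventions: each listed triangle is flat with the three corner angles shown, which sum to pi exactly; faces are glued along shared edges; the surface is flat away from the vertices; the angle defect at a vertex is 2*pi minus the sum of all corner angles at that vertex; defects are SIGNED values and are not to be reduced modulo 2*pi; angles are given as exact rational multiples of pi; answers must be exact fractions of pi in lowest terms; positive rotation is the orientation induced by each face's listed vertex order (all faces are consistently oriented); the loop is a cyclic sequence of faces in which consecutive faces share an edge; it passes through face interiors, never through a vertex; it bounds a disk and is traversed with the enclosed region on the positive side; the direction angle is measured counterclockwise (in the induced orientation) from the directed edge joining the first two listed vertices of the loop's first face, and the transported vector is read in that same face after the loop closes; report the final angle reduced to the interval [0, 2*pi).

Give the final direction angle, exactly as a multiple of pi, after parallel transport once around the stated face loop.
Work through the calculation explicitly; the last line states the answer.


enclosed vertex P5: corner angles sum to 2*pi, defect = 2*pi - 2*pi = 0
enclosed vertex P6: corner angles sum to (2/3)*pi, defect = 2*pi - (2/3)*pi = (4/3)*pi
summing the enclosed defects onto the initial angle, mod 2*pi in the induced orientation:
final angle = (13/12)*pi + (4/3)*pi = (5/12)*pi (mod 2*pi)

Answer: final direction angle = (5/12)*pi


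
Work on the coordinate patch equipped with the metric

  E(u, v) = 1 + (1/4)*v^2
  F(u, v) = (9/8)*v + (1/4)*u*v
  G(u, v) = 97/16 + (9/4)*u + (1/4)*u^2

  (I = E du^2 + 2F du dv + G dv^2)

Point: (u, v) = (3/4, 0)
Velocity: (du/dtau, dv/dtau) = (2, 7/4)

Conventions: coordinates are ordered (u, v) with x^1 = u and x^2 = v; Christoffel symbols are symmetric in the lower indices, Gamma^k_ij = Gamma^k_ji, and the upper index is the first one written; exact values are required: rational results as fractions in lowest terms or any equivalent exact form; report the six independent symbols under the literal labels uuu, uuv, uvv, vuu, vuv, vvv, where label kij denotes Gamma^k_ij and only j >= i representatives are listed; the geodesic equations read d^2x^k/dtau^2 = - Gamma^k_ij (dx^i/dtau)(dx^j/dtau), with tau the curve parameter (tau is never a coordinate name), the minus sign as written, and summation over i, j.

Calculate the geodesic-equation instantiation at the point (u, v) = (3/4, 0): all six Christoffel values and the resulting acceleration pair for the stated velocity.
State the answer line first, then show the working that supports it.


Answer: Gamma_uuu = 0, Gamma_uuv = 0, Gamma_uvv = 0, Gamma_vuu = 0, Gamma_vuv = 84/505, Gamma_vvv = 0; accelerations (d^2u/dtau^2, d^2v/dtau^2) = (0, -588/505)

E = 1, F = 0, G = 505/64 at the point
E_u = 0, E_v = 0, F_u = 0, F_v = 21/16, G_u = 21/8, G_v = 0
EG - F^2 = 505/64;  g^inv = (64/505) * [[505/64, 0], [0, 1]]
first-kind symbols [ij,l] = (1/2)(d_i g_jl + d_j g_il - d_l g_ij): [uu,u] = E_u/2 = 0, [uu,v] = F_u - E_v/2 = 0, [uv,u] = E_v/2 = 0, [uv,v] = G_u/2 = 21/16, [vv,u] = F_v - G_u/2 = 0, [vv,v] = G_v/2 = 0
Gamma^u_ij = (G*[ij,u] - F*[ij,v])/(EG - F^2), Gamma^v_ij = (E*[ij,v] - F*[ij,u])/(EG - F^2)
Gamma_uuu = 0, Gamma_uuv = 0, Gamma_uvv = 0, Gamma_vuu = 0, Gamma_vuv = 84/505, Gamma_vvv = 0
d^2u/dtau^2 = -(Gamma_uuu*(2)^2 + 2*Gamma_uuv*(2)*(7/4) + Gamma_uvv*(7/4)^2) = 0
d^2v/dtau^2 = -(Gamma_vuu*(2)^2 + 2*Gamma_vuv*(2)*(7/4) + Gamma_vvv*(7/4)^2) = -588/505


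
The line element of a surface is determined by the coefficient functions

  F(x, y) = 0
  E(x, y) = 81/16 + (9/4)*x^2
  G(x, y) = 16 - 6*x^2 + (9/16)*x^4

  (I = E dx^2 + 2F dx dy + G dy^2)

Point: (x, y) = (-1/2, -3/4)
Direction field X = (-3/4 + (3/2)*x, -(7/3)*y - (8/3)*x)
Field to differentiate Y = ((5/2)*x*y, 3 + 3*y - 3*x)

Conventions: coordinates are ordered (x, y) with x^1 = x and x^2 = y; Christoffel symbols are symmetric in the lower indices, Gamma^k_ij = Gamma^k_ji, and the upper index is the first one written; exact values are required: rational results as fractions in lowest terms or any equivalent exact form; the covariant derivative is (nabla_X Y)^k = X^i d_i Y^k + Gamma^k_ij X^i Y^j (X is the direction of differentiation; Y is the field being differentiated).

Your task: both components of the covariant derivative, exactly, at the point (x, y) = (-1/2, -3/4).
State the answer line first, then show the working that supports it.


Answer: (nabla_X Y)^x = -8231/1920, (nabla_X Y)^y = 13327/976

E = 45/8, F = 0, G = 3721/256 at the point
E_x = -9/4, E_y = 0, F_x = 0, F_y = 0, G_x = 183/32, G_y = 0
EG - F^2 = 167445/2048;  g^inv = (2048/167445) * [[3721/256, 0], [0, 45/8]]
first-kind symbols [ij,l] = (1/2)(d_i g_jl + d_j g_il - d_l g_ij): [xx,x] = E_x/2 = -9/8, [xx,y] = F_x - E_y/2 = 0, [xy,x] = E_y/2 = 0, [xy,y] = G_x/2 = 183/64, [yy,x] = F_y - G_x/2 = -183/64, [yy,y] = G_y/2 = 0
Gamma^x_ij = (G*[ij,x] - F*[ij,y])/(EG - F^2), Gamma^y_ij = (E*[ij,y] - F*[ij,x])/(EG - F^2)
Gamma_xxx = -1/5, Gamma_xxy = 0, Gamma_xyy = -61/120, Gamma_yxx = 0, Gamma_yxy = 12/61, Gamma_yyy = 0
X = (-3/2, 37/12), Y = (15/16, 9/4) at the point
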